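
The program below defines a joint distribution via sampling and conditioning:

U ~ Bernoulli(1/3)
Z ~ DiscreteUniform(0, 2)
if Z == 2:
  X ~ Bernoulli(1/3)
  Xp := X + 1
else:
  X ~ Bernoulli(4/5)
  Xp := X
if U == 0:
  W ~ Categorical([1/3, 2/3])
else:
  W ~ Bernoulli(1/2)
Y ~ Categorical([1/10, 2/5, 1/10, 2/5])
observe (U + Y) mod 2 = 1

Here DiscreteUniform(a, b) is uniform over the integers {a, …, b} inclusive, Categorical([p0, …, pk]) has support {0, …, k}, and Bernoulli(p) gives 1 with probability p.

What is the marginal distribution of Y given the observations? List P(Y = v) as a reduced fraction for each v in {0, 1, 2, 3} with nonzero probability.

P(Y=0) = 1/18, P(Y=1) = 4/9, P(Y=2) = 1/18, P(Y=3) = 4/9

Enumerate traces; 48 have nonzero weight after conditioning:
  (U=0, Z=0, X=0, W=0, Y=1) weight 4/675
  (U=0, Z=0, X=0, W=0, Y=3) weight 4/675
  (U=0, Z=0, X=0, W=1, Y=1) weight 8/675
  (U=0, Z=0, X=0, W=1, Y=3) weight 8/675
  (U=0, Z=0, X=1, W=0, Y=1) weight 16/675
  (U=0, Z=0, X=1, W=0, Y=3) weight 16/675
  (U=0, Z=0, X=1, W=1, Y=1) weight 32/675
  (U=0, Z=0, X=1, W=1, Y=3) weight 32/675
  (U=1, Z=0, X=0, W=0, Y=0) weight 1/900
  (U=1, Z=0, X=0, W=0, Y=2) weight 1/900
  … 38 more
Group by Y:
  weight(Y=0) = 1/30
  weight(Y=1) = 4/15
  weight(Y=2) = 1/30
  weight(Y=3) = 4/15
Total weight = 1/30 + 4/15 + 1/30 + 4/15 = 3/5
P(Y=0 | obs) = 1/30 / 3/5 = 1/18
P(Y=1 | obs) = 4/15 / 3/5 = 4/9
P(Y=2 | obs) = 1/30 / 3/5 = 1/18
P(Y=3 | obs) = 4/15 / 3/5 = 4/9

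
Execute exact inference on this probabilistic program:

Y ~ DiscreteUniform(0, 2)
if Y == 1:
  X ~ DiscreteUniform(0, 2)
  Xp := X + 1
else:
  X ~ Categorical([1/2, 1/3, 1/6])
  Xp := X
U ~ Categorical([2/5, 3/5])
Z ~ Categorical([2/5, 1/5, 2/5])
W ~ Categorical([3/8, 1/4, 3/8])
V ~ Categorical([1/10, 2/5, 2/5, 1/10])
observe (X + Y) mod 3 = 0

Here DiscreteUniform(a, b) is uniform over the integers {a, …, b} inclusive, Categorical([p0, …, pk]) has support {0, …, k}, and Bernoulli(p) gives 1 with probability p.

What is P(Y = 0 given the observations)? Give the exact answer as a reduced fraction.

Enumerate traces; 216 have nonzero weight after conditioning:
  (Y=0, X=0, U=0, Z=0, W=0, V=0) weight 1/1000
  (Y=0, X=0, U=0, Z=0, W=0, V=1) weight 1/250
  (Y=0, X=0, U=0, Z=0, W=0, V=2) weight 1/250
  (Y=0, X=0, U=0, Z=0, W=0, V=3) weight 1/1000
  (Y=0, X=0, U=0, Z=0, W=1, V=0) weight 1/1500
  (Y=0, X=0, U=0, Z=0, W=1, V=1) weight 1/375
  (Y=0, X=0, U=0, Z=0, W=1, V=2) weight 1/375
  (Y=0, X=0, U=0, Z=0, W=1, V=3) weight 1/1500
  (Y=1, X=2, U=0, Z=0, W=0, V=0) weight 1/1500
  (Y=2, X=1, U=0, Z=0, W=0, V=0) weight 1/1500
  … 206 more
Group by Y:
  weight(Y=0) = 1/6
  weight(Y=1) = 1/9
  weight(Y=2) = 1/9
Total weight = 1/6 + 1/9 + 1/9 = 7/18
P(Y=0 | obs) = 1/6 / 7/18 = 3/7
P(Y=1 | obs) = 1/9 / 7/18 = 2/7
P(Y=2 | obs) = 1/9 / 7/18 = 2/7

P(Y = 0 | obs) = 3/7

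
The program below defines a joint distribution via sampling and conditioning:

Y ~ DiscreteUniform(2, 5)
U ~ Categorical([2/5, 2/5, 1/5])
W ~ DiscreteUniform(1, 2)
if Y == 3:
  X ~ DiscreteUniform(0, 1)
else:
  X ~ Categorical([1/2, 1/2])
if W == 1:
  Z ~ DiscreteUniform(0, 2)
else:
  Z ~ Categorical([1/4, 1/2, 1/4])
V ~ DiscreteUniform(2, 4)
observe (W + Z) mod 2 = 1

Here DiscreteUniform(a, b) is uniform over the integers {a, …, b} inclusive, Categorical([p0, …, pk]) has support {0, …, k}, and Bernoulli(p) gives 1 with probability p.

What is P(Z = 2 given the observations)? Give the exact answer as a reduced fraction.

P(Z = 2 | obs) = 2/7

Enumerate traces; 216 have nonzero weight after conditioning:
  (Y=2, U=0, W=1, X=0, Z=0, V=2) weight 1/360
  (Y=2, U=0, W=1, X=0, Z=0, V=3) weight 1/360
  (Y=2, U=0, W=1, X=0, Z=0, V=4) weight 1/360
  (Y=2, U=0, W=1, X=0, Z=2, V=2) weight 1/360
  (Y=2, U=0, W=1, X=0, Z=2, V=3) weight 1/360
  (Y=2, U=0, W=1, X=0, Z=2, V=4) weight 1/360
  (Y=2, U=0, W=1, X=1, Z=0, V=2) weight 1/360
  (Y=2, U=0, W=1, X=1, Z=0, V=3) weight 1/360
  (Y=2, U=0, W=2, X=0, Z=1, V=2) weight 1/240
  … 207 more
Group by Z:
  weight(Z=0) = 1/6
  weight(Z=1) = 1/4
  weight(Z=2) = 1/6
Total weight = 1/6 + 1/4 + 1/6 = 7/12
P(Z=0 | obs) = 1/6 / 7/12 = 2/7
P(Z=1 | obs) = 1/4 / 7/12 = 3/7
P(Z=2 | obs) = 1/6 / 7/12 = 2/7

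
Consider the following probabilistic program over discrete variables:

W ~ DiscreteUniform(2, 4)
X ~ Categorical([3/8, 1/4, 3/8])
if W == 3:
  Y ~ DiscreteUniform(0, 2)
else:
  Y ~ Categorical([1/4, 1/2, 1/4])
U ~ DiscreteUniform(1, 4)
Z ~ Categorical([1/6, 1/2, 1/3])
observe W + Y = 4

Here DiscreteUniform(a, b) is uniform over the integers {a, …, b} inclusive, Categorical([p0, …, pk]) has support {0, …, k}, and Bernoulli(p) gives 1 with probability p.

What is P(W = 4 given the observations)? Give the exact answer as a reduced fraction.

Enumerate traces; 108 have nonzero weight after conditioning:
  (W=2, X=0, Y=2, U=1, Z=0) weight 1/768
  (W=2, X=0, Y=2, U=1, Z=1) weight 1/256
  (W=2, X=0, Y=2, U=1, Z=2) weight 1/384
  (W=2, X=0, Y=2, U=2, Z=0) weight 1/768
  (W=2, X=0, Y=2, U=2, Z=1) weight 1/256
  (W=2, X=0, Y=2, U=2, Z=2) weight 1/384
  (W=2, X=0, Y=2, U=3, Z=0) weight 1/768
  (W=2, X=0, Y=2, U=3, Z=1) weight 1/256
  (W=3, X=0, Y=1, U=1, Z=0) weight 1/576
  (W=4, X=0, Y=0, U=1, Z=0) weight 1/768
  … 98 more
Group by W:
  weight(W=2) = 1/12
  weight(W=3) = 1/9
  weight(W=4) = 1/12
Total weight = 1/12 + 1/9 + 1/12 = 5/18
P(W=2 | obs) = 1/12 / 5/18 = 3/10
P(W=3 | obs) = 1/9 / 5/18 = 2/5
P(W=4 | obs) = 1/12 / 5/18 = 3/10

P(W = 4 | obs) = 3/10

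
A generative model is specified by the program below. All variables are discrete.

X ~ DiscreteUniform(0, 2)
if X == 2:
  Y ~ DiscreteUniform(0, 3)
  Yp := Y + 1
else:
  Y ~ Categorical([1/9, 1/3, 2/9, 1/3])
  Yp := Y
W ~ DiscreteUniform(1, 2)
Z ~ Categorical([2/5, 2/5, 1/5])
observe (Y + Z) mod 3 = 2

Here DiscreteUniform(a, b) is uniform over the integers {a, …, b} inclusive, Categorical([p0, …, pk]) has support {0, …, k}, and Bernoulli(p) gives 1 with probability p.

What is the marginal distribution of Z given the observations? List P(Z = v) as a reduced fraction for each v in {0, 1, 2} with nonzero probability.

Enumerate traces; 24 have nonzero weight after conditioning:
  (X=0, Y=0, W=1, Z=2) weight 1/270
  (X=0, Y=0, W=2, Z=2) weight 1/270
  (X=0, Y=1, W=1, Z=1) weight 1/45
  (X=0, Y=1, W=2, Z=1) weight 1/45
  (X=0, Y=2, W=1, Z=0) weight 2/135
  (X=0, Y=2, W=2, Z=0) weight 2/135
  (X=0, Y=3, W=1, Z=2) weight 1/90
  (X=0, Y=3, W=2, Z=2) weight 1/90
  … 16 more
Group by Z:
  weight(Z=0) = 5/54
  weight(Z=1) = 11/90
  weight(Z=2) = 5/54
Total weight = 5/54 + 11/90 + 5/54 = 83/270
P(Z=0 | obs) = 5/54 / 83/270 = 25/83
P(Z=1 | obs) = 11/90 / 83/270 = 33/83
P(Z=2 | obs) = 5/54 / 83/270 = 25/83

P(Z=0) = 25/83, P(Z=1) = 33/83, P(Z=2) = 25/83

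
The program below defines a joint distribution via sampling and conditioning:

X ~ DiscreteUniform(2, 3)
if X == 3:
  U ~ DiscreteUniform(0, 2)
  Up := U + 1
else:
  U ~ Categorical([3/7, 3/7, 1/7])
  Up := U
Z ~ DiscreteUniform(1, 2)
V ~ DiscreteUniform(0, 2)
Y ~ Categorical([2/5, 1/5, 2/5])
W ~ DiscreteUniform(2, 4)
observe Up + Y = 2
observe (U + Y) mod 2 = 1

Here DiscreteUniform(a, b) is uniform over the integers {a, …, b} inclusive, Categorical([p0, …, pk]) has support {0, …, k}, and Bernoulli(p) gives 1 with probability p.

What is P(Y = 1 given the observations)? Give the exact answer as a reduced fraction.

Enumerate traces; 36 have nonzero weight after conditioning:
  (X=3, U=0, Z=1, V=0, Y=1, W=2) weight 1/540
  (X=3, U=0, Z=1, V=0, Y=1, W=3) weight 1/540
  (X=3, U=0, Z=1, V=0, Y=1, W=4) weight 1/540
  (X=3, U=0, Z=1, V=1, Y=1, W=2) weight 1/540
  (X=3, U=0, Z=1, V=1, Y=1, W=3) weight 1/540
  (X=3, U=0, Z=1, V=1, Y=1, W=4) weight 1/540
  (X=3, U=0, Z=1, V=2, Y=1, W=2) weight 1/540
  (X=3, U=0, Z=1, V=2, Y=1, W=3) weight 1/540
  (X=3, U=1, Z=1, V=0, Y=0, W=2) weight 1/270
  … 27 more
Group by Y:
  weight(Y=0) = 1/15
  weight(Y=1) = 1/30
Total weight = 1/15 + 1/30 = 1/10
P(Y=0 | obs) = 1/15 / 1/10 = 2/3
P(Y=1 | obs) = 1/30 / 1/10 = 1/3

P(Y = 1 | obs) = 1/3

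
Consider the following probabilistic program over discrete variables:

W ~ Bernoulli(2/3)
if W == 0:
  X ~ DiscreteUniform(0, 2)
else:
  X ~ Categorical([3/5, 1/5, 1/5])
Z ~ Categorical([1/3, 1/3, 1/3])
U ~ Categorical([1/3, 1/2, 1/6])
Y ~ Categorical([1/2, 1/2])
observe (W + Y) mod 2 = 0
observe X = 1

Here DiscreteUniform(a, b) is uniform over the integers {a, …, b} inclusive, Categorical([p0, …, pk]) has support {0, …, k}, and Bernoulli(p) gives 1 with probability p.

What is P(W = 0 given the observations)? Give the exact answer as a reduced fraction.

Enumerate traces; 18 have nonzero weight after conditioning:
  (W=0, X=1, Z=0, U=0, Y=0) weight 1/162
  (W=0, X=1, Z=0, U=1, Y=0) weight 1/108
  (W=0, X=1, Z=0, U=2, Y=0) weight 1/324
  (W=0, X=1, Z=1, U=0, Y=0) weight 1/162
  (W=0, X=1, Z=1, U=1, Y=0) weight 1/108
  (W=0, X=1, Z=1, U=2, Y=0) weight 1/324
  (W=0, X=1, Z=2, U=0, Y=0) weight 1/162
  (W=0, X=1, Z=2, U=1, Y=0) weight 1/108
  (W=1, X=1, Z=0, U=0, Y=1) weight 1/135
  … 9 more
Group by W:
  weight(W=0) = 1/18
  weight(W=1) = 1/15
Total weight = 1/18 + 1/15 = 11/90
P(W=0 | obs) = 1/18 / 11/90 = 5/11
P(W=1 | obs) = 1/15 / 11/90 = 6/11

P(W = 0 | obs) = 5/11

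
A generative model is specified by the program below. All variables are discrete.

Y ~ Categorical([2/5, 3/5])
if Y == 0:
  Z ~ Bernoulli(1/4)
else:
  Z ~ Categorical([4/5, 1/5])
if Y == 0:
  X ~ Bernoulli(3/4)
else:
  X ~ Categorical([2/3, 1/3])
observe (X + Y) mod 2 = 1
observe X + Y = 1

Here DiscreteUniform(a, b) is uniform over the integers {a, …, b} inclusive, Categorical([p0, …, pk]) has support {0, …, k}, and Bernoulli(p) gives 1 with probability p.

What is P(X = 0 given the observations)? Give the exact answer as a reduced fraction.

Enumerate traces; 4 have nonzero weight after conditioning:
  (Y=0, Z=0, X=1) weight 9/40
  (Y=0, Z=1, X=1) weight 3/40
  (Y=1, Z=0, X=0) weight 8/25
  (Y=1, Z=1, X=0) weight 2/25
Group by X:
  weight(X=0) = 2/5
  weight(X=1) = 3/10
Total weight = 2/5 + 3/10 = 7/10
P(X=0 | obs) = 2/5 / 7/10 = 4/7
P(X=1 | obs) = 3/10 / 7/10 = 3/7

P(X = 0 | obs) = 4/7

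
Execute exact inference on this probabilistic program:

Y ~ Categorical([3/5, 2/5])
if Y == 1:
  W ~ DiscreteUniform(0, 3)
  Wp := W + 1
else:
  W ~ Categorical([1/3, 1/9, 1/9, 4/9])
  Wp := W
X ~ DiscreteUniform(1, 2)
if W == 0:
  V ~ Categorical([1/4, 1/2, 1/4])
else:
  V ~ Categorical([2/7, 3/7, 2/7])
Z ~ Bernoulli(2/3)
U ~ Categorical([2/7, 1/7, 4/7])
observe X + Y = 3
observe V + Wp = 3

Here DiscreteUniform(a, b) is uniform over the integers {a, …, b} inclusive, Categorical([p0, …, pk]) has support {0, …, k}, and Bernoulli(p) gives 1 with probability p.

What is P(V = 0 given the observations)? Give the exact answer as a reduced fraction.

P(V = 0 | obs) = 8/27

Enumerate traces; 18 have nonzero weight after conditioning:
  (Y=1, W=0, X=2, V=2, Z=0, U=0) weight 1/840
  (Y=1, W=0, X=2, V=2, Z=0, U=1) weight 1/1680
  (Y=1, W=0, X=2, V=2, Z=0, U=2) weight 1/420
  (Y=1, W=0, X=2, V=2, Z=1, U=0) weight 1/420
  (Y=1, W=0, X=2, V=2, Z=1, U=1) weight 1/840
  (Y=1, W=0, X=2, V=2, Z=1, U=2) weight 1/210
  (Y=1, W=1, X=2, V=1, Z=0, U=0) weight 1/490
  (Y=1, W=1, X=2, V=1, Z=0, U=1) weight 1/980
  (Y=1, W=2, X=2, V=0, Z=0, U=0) weight 1/735
  … 9 more
Group by V:
  weight(V=0) = 1/70
  weight(V=1) = 3/140
  weight(V=2) = 1/80
Total weight = 1/70 + 3/140 + 1/80 = 27/560
P(V=0 | obs) = 1/70 / 27/560 = 8/27
P(V=1 | obs) = 3/140 / 27/560 = 4/9
P(V=2 | obs) = 1/80 / 27/560 = 7/27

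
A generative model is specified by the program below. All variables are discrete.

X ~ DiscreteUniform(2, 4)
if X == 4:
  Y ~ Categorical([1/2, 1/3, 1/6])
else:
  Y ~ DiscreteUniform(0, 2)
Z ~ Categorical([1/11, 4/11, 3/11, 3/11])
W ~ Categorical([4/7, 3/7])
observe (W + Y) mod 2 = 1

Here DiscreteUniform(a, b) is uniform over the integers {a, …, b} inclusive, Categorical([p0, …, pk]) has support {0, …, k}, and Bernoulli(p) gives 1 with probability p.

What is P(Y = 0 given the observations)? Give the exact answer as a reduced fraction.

P(Y = 0 | obs) = 7/20

Enumerate traces; 36 have nonzero weight after conditioning:
  (X=2, Y=0, Z=0, W=1) weight 1/231
  (X=2, Y=0, Z=1, W=1) weight 4/231
  (X=2, Y=0, Z=2, W=1) weight 1/77
  (X=2, Y=0, Z=3, W=1) weight 1/77
  (X=2, Y=1, Z=0, W=0) weight 4/693
  (X=2, Y=1, Z=1, W=0) weight 16/693
  (X=2, Y=1, Z=2, W=0) weight 4/231
  (X=2, Y=1, Z=3, W=0) weight 4/231
  (X=2, Y=2, Z=0, W=1) weight 1/231
  … 27 more
Group by Y:
  weight(Y=0) = 1/6
  weight(Y=1) = 4/21
  weight(Y=2) = 5/42
Total weight = 1/6 + 4/21 + 5/42 = 10/21
P(Y=0 | obs) = 1/6 / 10/21 = 7/20
P(Y=1 | obs) = 4/21 / 10/21 = 2/5
P(Y=2 | obs) = 5/42 / 10/21 = 1/4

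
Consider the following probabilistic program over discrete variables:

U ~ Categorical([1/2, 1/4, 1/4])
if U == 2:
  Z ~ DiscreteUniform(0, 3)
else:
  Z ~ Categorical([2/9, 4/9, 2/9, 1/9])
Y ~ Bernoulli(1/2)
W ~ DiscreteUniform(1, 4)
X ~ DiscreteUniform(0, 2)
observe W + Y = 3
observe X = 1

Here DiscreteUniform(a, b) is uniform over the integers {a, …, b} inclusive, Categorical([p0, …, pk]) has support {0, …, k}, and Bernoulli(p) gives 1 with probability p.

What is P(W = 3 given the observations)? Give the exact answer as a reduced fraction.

P(W = 3 | obs) = 1/2

Enumerate traces; 24 have nonzero weight after conditioning:
  (U=0, Z=0, Y=0, W=3, X=1) weight 1/216
  (U=0, Z=0, Y=1, W=2, X=1) weight 1/216
  (U=0, Z=1, Y=0, W=3, X=1) weight 1/108
  (U=0, Z=1, Y=1, W=2, X=1) weight 1/108
  (U=0, Z=2, Y=0, W=3, X=1) weight 1/216
  (U=0, Z=2, Y=1, W=2, X=1) weight 1/216
  (U=0, Z=3, Y=0, W=3, X=1) weight 1/432
  (U=0, Z=3, Y=1, W=2, X=1) weight 1/432
  … 16 more
Group by W:
  weight(W=2) = 1/24
  weight(W=3) = 1/24
Total weight = 1/24 + 1/24 = 1/12
P(W=2 | obs) = 1/24 / 1/12 = 1/2
P(W=3 | obs) = 1/24 / 1/12 = 1/2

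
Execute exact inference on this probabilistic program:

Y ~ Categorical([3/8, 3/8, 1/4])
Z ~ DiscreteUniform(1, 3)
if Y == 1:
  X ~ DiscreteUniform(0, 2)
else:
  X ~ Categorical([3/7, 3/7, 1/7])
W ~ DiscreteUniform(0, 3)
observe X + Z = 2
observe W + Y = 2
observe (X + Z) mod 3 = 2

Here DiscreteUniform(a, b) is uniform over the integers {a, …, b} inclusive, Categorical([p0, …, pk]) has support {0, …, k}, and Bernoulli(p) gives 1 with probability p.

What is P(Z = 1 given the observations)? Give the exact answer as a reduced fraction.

Enumerate traces; 6 have nonzero weight after conditioning:
  (Y=0, Z=1, X=1, W=2) weight 3/224
  (Y=0, Z=2, X=0, W=2) weight 3/224
  (Y=1, Z=1, X=1, W=1) weight 1/96
  (Y=1, Z=2, X=0, W=1) weight 1/96
  (Y=2, Z=1, X=1, W=0) weight 1/112
  (Y=2, Z=2, X=0, W=0) weight 1/112
Group by Z:
  weight(Z=1) = 11/336
  weight(Z=2) = 11/336
Total weight = 11/336 + 11/336 = 11/168
P(Z=1 | obs) = 11/336 / 11/168 = 1/2
P(Z=2 | obs) = 11/336 / 11/168 = 1/2

P(Z = 1 | obs) = 1/2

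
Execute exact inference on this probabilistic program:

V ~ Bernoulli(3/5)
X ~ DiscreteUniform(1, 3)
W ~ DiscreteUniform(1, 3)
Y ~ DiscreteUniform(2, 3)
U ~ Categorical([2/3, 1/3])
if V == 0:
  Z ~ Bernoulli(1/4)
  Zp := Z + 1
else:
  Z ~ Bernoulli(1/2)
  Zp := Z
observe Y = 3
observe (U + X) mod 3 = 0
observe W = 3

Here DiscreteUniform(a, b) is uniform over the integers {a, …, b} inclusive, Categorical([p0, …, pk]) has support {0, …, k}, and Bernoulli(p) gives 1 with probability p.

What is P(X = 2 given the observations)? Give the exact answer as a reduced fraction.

Enumerate traces; 8 have nonzero weight after conditioning:
  (V=0, X=2, W=3, Y=3, U=1, Z=0) weight 1/180
  (V=0, X=2, W=3, Y=3, U=1, Z=1) weight 1/540
  (V=0, X=3, W=3, Y=3, U=0, Z=0) weight 1/90
  (V=0, X=3, W=3, Y=3, U=0, Z=1) weight 1/270
  (V=1, X=2, W=3, Y=3, U=1, Z=0) weight 1/180
  (V=1, X=2, W=3, Y=3, U=1, Z=1) weight 1/180
  (V=1, X=3, W=3, Y=3, U=0, Z=0) weight 1/90
  (V=1, X=3, W=3, Y=3, U=0, Z=1) weight 1/90
Group by X:
  weight(X=2) = 1/54
  weight(X=3) = 1/27
Total weight = 1/54 + 1/27 = 1/18
P(X=2 | obs) = 1/54 / 1/18 = 1/3
P(X=3 | obs) = 1/27 / 1/18 = 2/3

P(X = 2 | obs) = 1/3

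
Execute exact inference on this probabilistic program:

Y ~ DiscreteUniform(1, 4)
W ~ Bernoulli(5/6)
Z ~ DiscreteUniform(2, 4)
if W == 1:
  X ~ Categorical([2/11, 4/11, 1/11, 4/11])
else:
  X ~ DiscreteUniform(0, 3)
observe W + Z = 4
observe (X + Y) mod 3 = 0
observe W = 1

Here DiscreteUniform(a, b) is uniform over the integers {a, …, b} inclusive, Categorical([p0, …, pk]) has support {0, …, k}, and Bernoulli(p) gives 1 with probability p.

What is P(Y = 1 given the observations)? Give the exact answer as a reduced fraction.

P(Y = 1 | obs) = 1/12

Enumerate traces; 5 have nonzero weight after conditioning:
  (Y=1, W=1, Z=3, X=2) weight 5/792
  (Y=2, W=1, Z=3, X=1) weight 5/198
  (Y=3, W=1, Z=3, X=0) weight 5/396
  (Y=3, W=1, Z=3, X=3) weight 5/198
  (Y=4, W=1, Z=3, X=2) weight 5/792
Group by Y:
  weight(Y=1) = 5/792
  weight(Y=2) = 5/198
  weight(Y=3) = 5/132
  weight(Y=4) = 5/792
Total weight = 5/792 + 5/198 + 5/132 + 5/792 = 5/66
P(Y=1 | obs) = 5/792 / 5/66 = 1/12
P(Y=2 | obs) = 5/198 / 5/66 = 1/3
P(Y=3 | obs) = 5/132 / 5/66 = 1/2
P(Y=4 | obs) = 5/792 / 5/66 = 1/12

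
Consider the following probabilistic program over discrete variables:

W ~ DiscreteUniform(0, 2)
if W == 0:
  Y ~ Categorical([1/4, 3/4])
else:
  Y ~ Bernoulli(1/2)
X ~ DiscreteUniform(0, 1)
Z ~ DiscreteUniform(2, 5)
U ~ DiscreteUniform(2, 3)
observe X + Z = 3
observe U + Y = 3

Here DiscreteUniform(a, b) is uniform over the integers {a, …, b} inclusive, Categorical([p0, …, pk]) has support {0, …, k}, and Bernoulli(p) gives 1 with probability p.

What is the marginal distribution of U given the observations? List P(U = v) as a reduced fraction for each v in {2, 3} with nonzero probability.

Enumerate traces; 12 have nonzero weight after conditioning:
  (W=0, Y=0, X=0, Z=3, U=3) weight 1/192
  (W=0, Y=0, X=1, Z=2, U=3) weight 1/192
  (W=0, Y=1, X=0, Z=3, U=2) weight 1/64
  (W=0, Y=1, X=1, Z=2, U=2) weight 1/64
  (W=1, Y=0, X=0, Z=3, U=3) weight 1/96
  (W=1, Y=0, X=1, Z=2, U=3) weight 1/96
  (W=1, Y=1, X=0, Z=3, U=2) weight 1/96
  (W=1, Y=1, X=1, Z=2, U=2) weight 1/96
  … 4 more
Group by U:
  weight(U=2) = 7/96
  weight(U=3) = 5/96
Total weight = 7/96 + 5/96 = 1/8
P(U=2 | obs) = 7/96 / 1/8 = 7/12
P(U=3 | obs) = 5/96 / 1/8 = 5/12

P(U=2) = 7/12, P(U=3) = 5/12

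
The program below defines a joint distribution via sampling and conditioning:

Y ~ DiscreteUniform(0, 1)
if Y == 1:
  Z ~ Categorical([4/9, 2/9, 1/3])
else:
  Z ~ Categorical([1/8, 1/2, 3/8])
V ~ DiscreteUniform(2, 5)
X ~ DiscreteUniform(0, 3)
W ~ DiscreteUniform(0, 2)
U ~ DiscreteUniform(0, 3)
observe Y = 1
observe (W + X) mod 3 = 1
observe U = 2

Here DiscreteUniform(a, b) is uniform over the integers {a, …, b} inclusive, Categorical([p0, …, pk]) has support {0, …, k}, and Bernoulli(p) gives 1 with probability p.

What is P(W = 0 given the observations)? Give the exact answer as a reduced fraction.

Enumerate traces; 48 have nonzero weight after conditioning:
  (Y=1, Z=0, V=2, X=0, W=1, U=2) weight 1/864
  (Y=1, Z=0, V=2, X=1, W=0, U=2) weight 1/864
  (Y=1, Z=0, V=2, X=2, W=2, U=2) weight 1/864
  (Y=1, Z=0, V=2, X=3, W=1, U=2) weight 1/864
  (Y=1, Z=0, V=3, X=0, W=1, U=2) weight 1/864
  (Y=1, Z=0, V=3, X=1, W=0, U=2) weight 1/864
  (Y=1, Z=0, V=3, X=2, W=2, U=2) weight 1/864
  (Y=1, Z=0, V=3, X=3, W=1, U=2) weight 1/864
  … 40 more
Group by W:
  weight(W=0) = 1/96
  weight(W=1) = 1/48
  weight(W=2) = 1/96
Total weight = 1/96 + 1/48 + 1/96 = 1/24
P(W=0 | obs) = 1/96 / 1/24 = 1/4
P(W=1 | obs) = 1/48 / 1/24 = 1/2
P(W=2 | obs) = 1/96 / 1/24 = 1/4

P(W = 0 | obs) = 1/4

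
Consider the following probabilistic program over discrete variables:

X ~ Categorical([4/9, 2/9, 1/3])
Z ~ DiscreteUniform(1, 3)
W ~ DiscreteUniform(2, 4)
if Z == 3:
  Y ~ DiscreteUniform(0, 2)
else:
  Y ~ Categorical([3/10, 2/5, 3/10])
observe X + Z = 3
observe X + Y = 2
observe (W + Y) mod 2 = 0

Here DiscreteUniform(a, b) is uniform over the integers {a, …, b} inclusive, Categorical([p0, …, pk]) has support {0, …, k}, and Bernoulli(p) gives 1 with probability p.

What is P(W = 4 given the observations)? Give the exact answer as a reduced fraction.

P(W = 4 | obs) = 67/158

Enumerate traces; 5 have nonzero weight after conditioning:
  (X=0, Z=3, W=2, Y=2) weight 4/243
  (X=0, Z=3, W=4, Y=2) weight 4/243
  (X=1, Z=2, W=3, Y=1) weight 4/405
  (X=2, Z=1, W=2, Y=0) weight 1/90
  (X=2, Z=1, W=4, Y=0) weight 1/90
Group by W:
  weight(W=2) = 67/2430
  weight(W=3) = 4/405
  weight(W=4) = 67/2430
Total weight = 67/2430 + 4/405 + 67/2430 = 79/1215
P(W=2 | obs) = 67/2430 / 79/1215 = 67/158
P(W=3 | obs) = 4/405 / 79/1215 = 12/79
P(W=4 | obs) = 67/2430 / 79/1215 = 67/158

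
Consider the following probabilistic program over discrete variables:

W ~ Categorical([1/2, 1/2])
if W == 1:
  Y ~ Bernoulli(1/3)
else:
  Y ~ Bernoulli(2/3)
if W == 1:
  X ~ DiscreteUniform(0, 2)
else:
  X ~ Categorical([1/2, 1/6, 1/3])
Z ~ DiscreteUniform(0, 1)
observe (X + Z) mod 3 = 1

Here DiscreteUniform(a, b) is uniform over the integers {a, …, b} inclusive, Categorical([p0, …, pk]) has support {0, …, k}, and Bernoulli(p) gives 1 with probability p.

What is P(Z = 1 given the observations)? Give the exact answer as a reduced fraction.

Enumerate traces; 8 have nonzero weight after conditioning:
  (W=0, Y=0, X=0, Z=1) weight 1/24
  (W=0, Y=0, X=1, Z=0) weight 1/72
  (W=0, Y=1, X=0, Z=1) weight 1/12
  (W=0, Y=1, X=1, Z=0) weight 1/36
  (W=1, Y=0, X=0, Z=1) weight 1/18
  (W=1, Y=0, X=1, Z=0) weight 1/18
  (W=1, Y=1, X=0, Z=1) weight 1/36
  (W=1, Y=1, X=1, Z=0) weight 1/36
Group by Z:
  weight(Z=0) = 1/8
  weight(Z=1) = 5/24
Total weight = 1/8 + 5/24 = 1/3
P(Z=0 | obs) = 1/8 / 1/3 = 3/8
P(Z=1 | obs) = 5/24 / 1/3 = 5/8

P(Z = 1 | obs) = 5/8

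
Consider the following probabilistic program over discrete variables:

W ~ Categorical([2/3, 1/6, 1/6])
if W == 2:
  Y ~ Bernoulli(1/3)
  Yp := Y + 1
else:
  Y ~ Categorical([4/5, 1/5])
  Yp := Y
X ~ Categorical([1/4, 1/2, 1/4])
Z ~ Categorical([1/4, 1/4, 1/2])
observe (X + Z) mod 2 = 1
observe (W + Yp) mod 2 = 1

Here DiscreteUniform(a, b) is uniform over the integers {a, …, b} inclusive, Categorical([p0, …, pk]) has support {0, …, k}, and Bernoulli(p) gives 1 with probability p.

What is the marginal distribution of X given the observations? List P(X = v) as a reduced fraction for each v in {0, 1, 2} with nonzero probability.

P(X=0) = 1/8, P(X=1) = 3/4, P(X=2) = 1/8

Enumerate traces; 12 have nonzero weight after conditioning:
  (W=0, Y=1, X=0, Z=1) weight 1/120
  (W=0, Y=1, X=1, Z=0) weight 1/60
  (W=0, Y=1, X=1, Z=2) weight 1/30
  (W=0, Y=1, X=2, Z=1) weight 1/120
  (W=1, Y=0, X=0, Z=1) weight 1/120
  (W=1, Y=0, X=1, Z=0) weight 1/60
  (W=1, Y=0, X=1, Z=2) weight 1/30
  (W=1, Y=0, X=2, Z=1) weight 1/120
  … 4 more
Group by X:
  weight(X=0) = 17/720
  weight(X=1) = 17/120
  weight(X=2) = 17/720
Total weight = 17/720 + 17/120 + 17/720 = 17/90
P(X=0 | obs) = 17/720 / 17/90 = 1/8
P(X=1 | obs) = 17/120 / 17/90 = 3/4
P(X=2 | obs) = 17/720 / 17/90 = 1/8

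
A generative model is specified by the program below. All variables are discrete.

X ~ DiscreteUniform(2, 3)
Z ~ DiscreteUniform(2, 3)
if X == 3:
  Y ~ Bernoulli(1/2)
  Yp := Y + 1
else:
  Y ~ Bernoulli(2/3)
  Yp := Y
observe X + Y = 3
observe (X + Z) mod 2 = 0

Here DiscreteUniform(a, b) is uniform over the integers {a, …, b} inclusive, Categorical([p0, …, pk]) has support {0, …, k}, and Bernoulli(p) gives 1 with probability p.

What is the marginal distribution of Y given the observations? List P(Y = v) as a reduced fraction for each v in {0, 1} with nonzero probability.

P(Y=0) = 3/7, P(Y=1) = 4/7

Enumerate traces; 2 have nonzero weight after conditioning:
  (X=2, Z=2, Y=1) weight 1/6
  (X=3, Z=3, Y=0) weight 1/8
Group by Y:
  weight(Y=0) = 1/8
  weight(Y=1) = 1/6
Total weight = 1/8 + 1/6 = 7/24
P(Y=0 | obs) = 1/8 / 7/24 = 3/7
P(Y=1 | obs) = 1/6 / 7/24 = 4/7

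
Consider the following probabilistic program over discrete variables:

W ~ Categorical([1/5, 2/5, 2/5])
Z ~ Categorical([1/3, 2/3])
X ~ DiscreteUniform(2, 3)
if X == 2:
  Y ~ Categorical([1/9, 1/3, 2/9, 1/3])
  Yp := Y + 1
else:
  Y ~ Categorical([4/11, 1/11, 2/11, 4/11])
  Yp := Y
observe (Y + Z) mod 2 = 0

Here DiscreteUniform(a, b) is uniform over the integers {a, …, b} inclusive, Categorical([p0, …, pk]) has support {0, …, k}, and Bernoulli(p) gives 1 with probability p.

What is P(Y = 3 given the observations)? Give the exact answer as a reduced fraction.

P(Y = 3 | obs) = 46/103

Enumerate traces; 24 have nonzero weight after conditioning:
  (W=0, Z=0, X=2, Y=0) weight 1/270
  (W=0, Z=0, X=2, Y=2) weight 1/135
  (W=0, Z=0, X=3, Y=0) weight 2/165
  (W=0, Z=0, X=3, Y=2) weight 1/165
  (W=0, Z=1, X=2, Y=1) weight 1/45
  (W=0, Z=1, X=2, Y=3) weight 1/45
  (W=0, Z=1, X=3, Y=1) weight 1/165
  (W=0, Z=1, X=3, Y=3) weight 4/165
  … 16 more
Group by Y:
  weight(Y=0) = 47/594
  weight(Y=1) = 14/99
  weight(Y=2) = 20/297
  weight(Y=3) = 23/99
Total weight = 47/594 + 14/99 + 20/297 + 23/99 = 103/198
P(Y=0 | obs) = 47/594 / 103/198 = 47/309
P(Y=1 | obs) = 14/99 / 103/198 = 28/103
P(Y=2 | obs) = 20/297 / 103/198 = 40/309
P(Y=3 | obs) = 23/99 / 103/198 = 46/103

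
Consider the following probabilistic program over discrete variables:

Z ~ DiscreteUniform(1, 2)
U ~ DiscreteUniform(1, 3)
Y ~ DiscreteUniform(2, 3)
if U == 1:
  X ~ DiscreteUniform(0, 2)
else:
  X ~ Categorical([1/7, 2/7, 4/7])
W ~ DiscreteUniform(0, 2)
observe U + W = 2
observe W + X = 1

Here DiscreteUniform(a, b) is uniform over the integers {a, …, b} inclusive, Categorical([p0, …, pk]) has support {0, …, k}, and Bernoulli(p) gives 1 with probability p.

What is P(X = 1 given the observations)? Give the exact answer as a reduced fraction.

Enumerate traces; 8 have nonzero weight after conditioning:
  (Z=1, U=1, Y=2, X=0, W=1) weight 1/108
  (Z=1, U=1, Y=3, X=0, W=1) weight 1/108
  (Z=1, U=2, Y=2, X=1, W=0) weight 1/126
  (Z=1, U=2, Y=3, X=1, W=0) weight 1/126
  (Z=2, U=1, Y=2, X=0, W=1) weight 1/108
  (Z=2, U=1, Y=3, X=0, W=1) weight 1/108
  (Z=2, U=2, Y=2, X=1, W=0) weight 1/126
  (Z=2, U=2, Y=3, X=1, W=0) weight 1/126
Group by X:
  weight(X=0) = 1/27
  weight(X=1) = 2/63
Total weight = 1/27 + 2/63 = 13/189
P(X=0 | obs) = 1/27 / 13/189 = 7/13
P(X=1 | obs) = 2/63 / 13/189 = 6/13

P(X = 1 | obs) = 6/13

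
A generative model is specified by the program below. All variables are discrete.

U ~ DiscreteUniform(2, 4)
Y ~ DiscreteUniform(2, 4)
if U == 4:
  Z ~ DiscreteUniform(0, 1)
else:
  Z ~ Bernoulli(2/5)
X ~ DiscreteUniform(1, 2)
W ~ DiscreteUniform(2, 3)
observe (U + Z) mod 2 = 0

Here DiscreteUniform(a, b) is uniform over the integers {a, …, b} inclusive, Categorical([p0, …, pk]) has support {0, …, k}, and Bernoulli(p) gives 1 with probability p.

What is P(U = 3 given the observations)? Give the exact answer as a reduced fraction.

P(U = 3 | obs) = 4/15

Enumerate traces; 36 have nonzero weight after conditioning:
  (U=2, Y=2, Z=0, X=1, W=2) weight 1/60
  (U=2, Y=2, Z=0, X=1, W=3) weight 1/60
  (U=2, Y=2, Z=0, X=2, W=2) weight 1/60
  (U=2, Y=2, Z=0, X=2, W=3) weight 1/60
  (U=2, Y=3, Z=0, X=1, W=2) weight 1/60
  (U=2, Y=3, Z=0, X=1, W=3) weight 1/60
  (U=2, Y=3, Z=0, X=2, W=2) weight 1/60
  (U=2, Y=3, Z=0, X=2, W=3) weight 1/60
  (U=3, Y=2, Z=1, X=1, W=2) weight 1/90
  (U=4, Y=2, Z=0, X=1, W=2) weight 1/72
  … 26 more
Group by U:
  weight(U=2) = 1/5
  weight(U=3) = 2/15
  weight(U=4) = 1/6
Total weight = 1/5 + 2/15 + 1/6 = 1/2
P(U=2 | obs) = 1/5 / 1/2 = 2/5
P(U=3 | obs) = 2/15 / 1/2 = 4/15
P(U=4 | obs) = 1/6 / 1/2 = 1/3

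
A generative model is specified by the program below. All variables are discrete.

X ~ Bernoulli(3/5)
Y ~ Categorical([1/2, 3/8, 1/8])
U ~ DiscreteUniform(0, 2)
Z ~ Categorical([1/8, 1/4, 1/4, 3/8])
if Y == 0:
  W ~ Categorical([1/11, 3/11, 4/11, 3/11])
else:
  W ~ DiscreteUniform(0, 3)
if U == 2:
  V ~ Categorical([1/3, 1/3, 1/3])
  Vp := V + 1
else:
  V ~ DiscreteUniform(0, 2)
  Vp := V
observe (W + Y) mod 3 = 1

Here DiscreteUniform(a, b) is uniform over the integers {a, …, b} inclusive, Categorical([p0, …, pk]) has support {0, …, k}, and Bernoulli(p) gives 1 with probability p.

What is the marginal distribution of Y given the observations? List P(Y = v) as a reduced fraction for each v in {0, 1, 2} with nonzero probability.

P(Y=0) = 48/125, P(Y=1) = 66/125, P(Y=2) = 11/125

Enumerate traces; 288 have nonzero weight after conditioning:
  (X=0, Y=0, U=0, Z=0, W=1, V=0) weight 1/1320
  (X=0, Y=0, U=0, Z=0, W=1, V=1) weight 1/1320
  (X=0, Y=0, U=0, Z=0, W=1, V=2) weight 1/1320
  (X=0, Y=0, U=0, Z=1, W=1, V=0) weight 1/660
  (X=0, Y=0, U=0, Z=1, W=1, V=1) weight 1/660
  (X=0, Y=0, U=0, Z=1, W=1, V=2) weight 1/660
  (X=0, Y=0, U=0, Z=2, W=1, V=0) weight 1/660
  (X=0, Y=0, U=0, Z=2, W=1, V=1) weight 1/660
  (X=0, Y=1, U=0, Z=0, W=0, V=0) weight 1/1920
  (X=0, Y=2, U=0, Z=0, W=2, V=0) weight 1/5760
  … 278 more
Group by Y:
  weight(Y=0) = 3/22
  weight(Y=1) = 3/16
  weight(Y=2) = 1/32
Total weight = 3/22 + 3/16 + 1/32 = 125/352
P(Y=0 | obs) = 3/22 / 125/352 = 48/125
P(Y=1 | obs) = 3/16 / 125/352 = 66/125
P(Y=2 | obs) = 1/32 / 125/352 = 11/125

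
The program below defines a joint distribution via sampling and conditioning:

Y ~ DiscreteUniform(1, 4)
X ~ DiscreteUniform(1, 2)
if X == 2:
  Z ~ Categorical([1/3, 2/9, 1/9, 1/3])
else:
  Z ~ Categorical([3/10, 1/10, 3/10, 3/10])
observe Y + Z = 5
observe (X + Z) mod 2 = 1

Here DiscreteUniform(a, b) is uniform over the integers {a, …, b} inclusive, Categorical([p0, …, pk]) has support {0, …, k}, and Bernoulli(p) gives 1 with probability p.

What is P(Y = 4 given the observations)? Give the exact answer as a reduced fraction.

Enumerate traces; 3 have nonzero weight after conditioning:
  (Y=2, X=2, Z=3) weight 1/24
  (Y=3, X=1, Z=2) weight 3/80
  (Y=4, X=2, Z=1) weight 1/36
Group by Y:
  weight(Y=2) = 1/24
  weight(Y=3) = 3/80
  weight(Y=4) = 1/36
Total weight = 1/24 + 3/80 + 1/36 = 77/720
P(Y=2 | obs) = 1/24 / 77/720 = 30/77
P(Y=3 | obs) = 3/80 / 77/720 = 27/77
P(Y=4 | obs) = 1/36 / 77/720 = 20/77

P(Y = 4 | obs) = 20/77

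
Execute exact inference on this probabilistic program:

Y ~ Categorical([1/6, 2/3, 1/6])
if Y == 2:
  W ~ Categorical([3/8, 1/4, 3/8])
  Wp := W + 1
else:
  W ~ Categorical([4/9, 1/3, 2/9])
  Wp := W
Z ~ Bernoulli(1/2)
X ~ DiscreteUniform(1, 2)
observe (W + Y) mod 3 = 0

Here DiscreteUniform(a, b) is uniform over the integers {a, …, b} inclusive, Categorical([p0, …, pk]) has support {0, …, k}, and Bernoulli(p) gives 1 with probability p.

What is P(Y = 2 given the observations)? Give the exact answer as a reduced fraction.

P(Y = 2 | obs) = 3/19

Enumerate traces; 12 have nonzero weight after conditioning:
  (Y=0, W=0, Z=0, X=1) weight 1/54
  (Y=0, W=0, Z=0, X=2) weight 1/54
  (Y=0, W=0, Z=1, X=1) weight 1/54
  (Y=0, W=0, Z=1, X=2) weight 1/54
  (Y=1, W=2, Z=0, X=1) weight 1/27
  (Y=1, W=2, Z=0, X=2) weight 1/27
  (Y=1, W=2, Z=1, X=1) weight 1/27
  (Y=1, W=2, Z=1, X=2) weight 1/27
  (Y=2, W=1, Z=0, X=1) weight 1/96
  … 3 more
Group by Y:
  weight(Y=0) = 2/27
  weight(Y=1) = 4/27
  weight(Y=2) = 1/24
Total weight = 2/27 + 4/27 + 1/24 = 19/72
P(Y=0 | obs) = 2/27 / 19/72 = 16/57
P(Y=1 | obs) = 4/27 / 19/72 = 32/57
P(Y=2 | obs) = 1/24 / 19/72 = 3/19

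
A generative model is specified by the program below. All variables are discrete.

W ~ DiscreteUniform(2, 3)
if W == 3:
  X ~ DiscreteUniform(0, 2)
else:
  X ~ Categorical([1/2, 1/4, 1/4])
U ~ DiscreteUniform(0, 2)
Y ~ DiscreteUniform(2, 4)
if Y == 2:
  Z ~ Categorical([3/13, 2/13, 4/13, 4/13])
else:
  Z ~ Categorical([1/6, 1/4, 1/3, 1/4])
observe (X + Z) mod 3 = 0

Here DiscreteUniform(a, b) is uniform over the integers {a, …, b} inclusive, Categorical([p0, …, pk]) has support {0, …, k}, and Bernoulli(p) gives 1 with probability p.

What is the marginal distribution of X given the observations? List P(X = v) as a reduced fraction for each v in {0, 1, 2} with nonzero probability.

Enumerate traces; 72 have nonzero weight after conditioning:
  (W=2, X=0, U=0, Y=2, Z=0) weight 1/156
  (W=2, X=0, U=0, Y=2, Z=3) weight 1/117
  (W=2, X=0, U=0, Y=3, Z=0) weight 1/216
  (W=2, X=0, U=0, Y=3, Z=3) weight 1/144
  (W=2, X=0, U=0, Y=4, Z=0) weight 1/216
  (W=2, X=0, U=0, Y=4, Z=3) weight 1/144
  (W=2, X=0, U=1, Y=2, Z=0) weight 1/156
  (W=2, X=0, U=1, Y=2, Z=3) weight 1/117
  (W=2, X=1, U=0, Y=2, Z=2) weight 1/234
  (W=2, X=2, U=0, Y=2, Z=1) weight 1/468
  … 62 more
Group by X:
  weight(X=0) = 535/2808
  weight(X=1) = 133/1404
  weight(X=2) = 119/1872
Total weight = 535/2808 + 133/1404 + 119/1872 = 653/1872
P(X=0 | obs) = 535/2808 / 653/1872 = 1070/1959
P(X=1 | obs) = 133/1404 / 653/1872 = 532/1959
P(X=2 | obs) = 119/1872 / 653/1872 = 119/653

P(X=0) = 1070/1959, P(X=1) = 532/1959, P(X=2) = 119/653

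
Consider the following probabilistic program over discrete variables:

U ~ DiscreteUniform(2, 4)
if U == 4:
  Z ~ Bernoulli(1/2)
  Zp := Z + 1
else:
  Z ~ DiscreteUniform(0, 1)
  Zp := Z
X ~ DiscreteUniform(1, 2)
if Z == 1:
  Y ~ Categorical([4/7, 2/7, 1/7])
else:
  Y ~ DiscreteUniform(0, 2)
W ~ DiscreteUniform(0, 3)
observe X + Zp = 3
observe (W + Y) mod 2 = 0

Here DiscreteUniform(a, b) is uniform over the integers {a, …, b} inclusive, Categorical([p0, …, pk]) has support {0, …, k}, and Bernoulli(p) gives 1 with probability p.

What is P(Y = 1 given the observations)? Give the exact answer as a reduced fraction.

P(Y = 1 | obs) = 25/84

Enumerate traces; 24 have nonzero weight after conditioning:
  (U=2, Z=1, X=2, Y=0, W=0) weight 1/84
  (U=2, Z=1, X=2, Y=0, W=2) weight 1/84
  (U=2, Z=1, X=2, Y=1, W=1) weight 1/168
  (U=2, Z=1, X=2, Y=1, W=3) weight 1/168
  (U=2, Z=1, X=2, Y=2, W=0) weight 1/336
  (U=2, Z=1, X=2, Y=2, W=2) weight 1/336
  (U=3, Z=1, X=2, Y=0, W=0) weight 1/84
  (U=3, Z=1, X=2, Y=0, W=2) weight 1/84
  … 16 more
Group by Y:
  weight(Y=0) = 43/504
  weight(Y=1) = 25/504
  weight(Y=2) = 2/63
Total weight = 43/504 + 25/504 + 2/63 = 1/6
P(Y=0 | obs) = 43/504 / 1/6 = 43/84
P(Y=1 | obs) = 25/504 / 1/6 = 25/84
P(Y=2 | obs) = 2/63 / 1/6 = 4/21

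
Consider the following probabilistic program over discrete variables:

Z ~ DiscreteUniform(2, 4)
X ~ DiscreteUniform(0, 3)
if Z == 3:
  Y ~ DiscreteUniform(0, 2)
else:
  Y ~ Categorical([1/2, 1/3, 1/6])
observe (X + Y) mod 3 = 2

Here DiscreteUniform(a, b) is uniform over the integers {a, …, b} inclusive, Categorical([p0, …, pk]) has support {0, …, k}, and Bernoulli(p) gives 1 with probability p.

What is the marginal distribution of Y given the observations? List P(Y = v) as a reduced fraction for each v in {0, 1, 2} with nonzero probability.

P(Y=0) = 4/11, P(Y=1) = 3/11, P(Y=2) = 4/11

Enumerate traces; 12 have nonzero weight after conditioning:
  (Z=2, X=0, Y=2) weight 1/72
  (Z=2, X=1, Y=1) weight 1/36
  (Z=2, X=2, Y=0) weight 1/24
  (Z=2, X=3, Y=2) weight 1/72
  (Z=3, X=0, Y=2) weight 1/36
  (Z=3, X=1, Y=1) weight 1/36
  (Z=3, X=2, Y=0) weight 1/36
  (Z=3, X=3, Y=2) weight 1/36
  … 4 more
Group by Y:
  weight(Y=0) = 1/9
  weight(Y=1) = 1/12
  weight(Y=2) = 1/9
Total weight = 1/9 + 1/12 + 1/9 = 11/36
P(Y=0 | obs) = 1/9 / 11/36 = 4/11
P(Y=1 | obs) = 1/12 / 11/36 = 3/11
P(Y=2 | obs) = 1/9 / 11/36 = 4/11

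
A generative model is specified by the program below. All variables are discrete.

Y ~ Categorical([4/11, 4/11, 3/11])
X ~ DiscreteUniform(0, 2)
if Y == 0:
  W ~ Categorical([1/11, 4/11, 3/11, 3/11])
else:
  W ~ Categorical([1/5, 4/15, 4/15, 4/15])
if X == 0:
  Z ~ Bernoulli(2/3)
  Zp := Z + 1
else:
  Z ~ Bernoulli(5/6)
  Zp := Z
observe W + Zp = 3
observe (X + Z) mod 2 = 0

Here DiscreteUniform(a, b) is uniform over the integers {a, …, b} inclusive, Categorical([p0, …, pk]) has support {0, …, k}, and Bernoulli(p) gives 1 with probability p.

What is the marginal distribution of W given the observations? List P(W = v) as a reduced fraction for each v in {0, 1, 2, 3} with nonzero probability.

P(W=2) = 7/8, P(W=3) = 1/8

Enumerate traces; 9 have nonzero weight after conditioning:
  (Y=0, X=0, W=2, Z=0) weight 4/363
  (Y=0, X=1, W=2, Z=1) weight 10/363
  (Y=0, X=2, W=3, Z=0) weight 2/363
  (Y=1, X=0, W=2, Z=0) weight 16/1485
  (Y=1, X=1, W=2, Z=1) weight 8/297
  (Y=1, X=2, W=3, Z=0) weight 8/1485
  (Y=2, X=0, W=2, Z=0) weight 4/495
  (Y=2, X=1, W=2, Z=1) weight 2/99
  … 1 more
Group by W:
  weight(W=2) = 1708/16335
  weight(W=3) = 244/16335
Total weight = 1708/16335 + 244/16335 = 1952/16335
P(W=2 | obs) = 1708/16335 / 1952/16335 = 7/8
P(W=3 | obs) = 244/16335 / 1952/16335 = 1/8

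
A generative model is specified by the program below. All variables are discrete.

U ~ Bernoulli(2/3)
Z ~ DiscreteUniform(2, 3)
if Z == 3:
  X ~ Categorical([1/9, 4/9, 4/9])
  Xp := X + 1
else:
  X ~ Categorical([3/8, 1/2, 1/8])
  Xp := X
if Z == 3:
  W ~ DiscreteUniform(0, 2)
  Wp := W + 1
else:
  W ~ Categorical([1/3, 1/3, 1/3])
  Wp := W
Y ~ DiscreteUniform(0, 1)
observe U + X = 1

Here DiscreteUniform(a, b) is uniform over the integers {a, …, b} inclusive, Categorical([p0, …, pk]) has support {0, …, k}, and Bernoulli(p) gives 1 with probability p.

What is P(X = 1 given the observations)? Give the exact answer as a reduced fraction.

P(X = 1 | obs) = 34/69

Enumerate traces; 24 have nonzero weight after conditioning:
  (U=0, Z=2, X=1, W=0, Y=0) weight 1/72
  (U=0, Z=2, X=1, W=0, Y=1) weight 1/72
  (U=0, Z=2, X=1, W=1, Y=0) weight 1/72
  (U=0, Z=2, X=1, W=1, Y=1) weight 1/72
  (U=0, Z=2, X=1, W=2, Y=0) weight 1/72
  (U=0, Z=2, X=1, W=2, Y=1) weight 1/72
  (U=0, Z=3, X=1, W=0, Y=0) weight 1/81
  (U=0, Z=3, X=1, W=0, Y=1) weight 1/81
  (U=1, Z=2, X=0, W=0, Y=0) weight 1/48
  … 15 more
Group by X:
  weight(X=0) = 35/216
  weight(X=1) = 17/108
Total weight = 35/216 + 17/108 = 23/72
P(X=0 | obs) = 35/216 / 23/72 = 35/69
P(X=1 | obs) = 17/108 / 23/72 = 34/69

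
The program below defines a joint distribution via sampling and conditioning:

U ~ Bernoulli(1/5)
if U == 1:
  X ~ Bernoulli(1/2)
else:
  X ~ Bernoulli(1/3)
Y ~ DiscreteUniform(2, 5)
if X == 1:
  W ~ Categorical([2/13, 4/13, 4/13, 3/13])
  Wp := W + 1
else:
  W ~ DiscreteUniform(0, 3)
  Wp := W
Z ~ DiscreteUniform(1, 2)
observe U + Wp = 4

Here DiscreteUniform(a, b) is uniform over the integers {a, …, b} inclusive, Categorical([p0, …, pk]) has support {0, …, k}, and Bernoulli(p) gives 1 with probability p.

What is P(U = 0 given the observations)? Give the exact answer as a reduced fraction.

P(U = 0 | obs) = 32/61

Enumerate traces; 24 have nonzero weight after conditioning:
  (U=0, X=1, Y=2, W=3, Z=1) weight 1/130
  (U=0, X=1, Y=2, W=3, Z=2) weight 1/130
  (U=0, X=1, Y=3, W=3, Z=1) weight 1/130
  (U=0, X=1, Y=3, W=3, Z=2) weight 1/130
  (U=0, X=1, Y=4, W=3, Z=1) weight 1/130
  (U=0, X=1, Y=4, W=3, Z=2) weight 1/130
  (U=0, X=1, Y=5, W=3, Z=1) weight 1/130
  (U=0, X=1, Y=5, W=3, Z=2) weight 1/130
  (U=1, X=0, Y=2, W=3, Z=1) weight 1/320
  … 15 more
Group by U:
  weight(U=0) = 4/65
  weight(U=1) = 29/520
Total weight = 4/65 + 29/520 = 61/520
P(U=0 | obs) = 4/65 / 61/520 = 32/61
P(U=1 | obs) = 29/520 / 61/520 = 29/61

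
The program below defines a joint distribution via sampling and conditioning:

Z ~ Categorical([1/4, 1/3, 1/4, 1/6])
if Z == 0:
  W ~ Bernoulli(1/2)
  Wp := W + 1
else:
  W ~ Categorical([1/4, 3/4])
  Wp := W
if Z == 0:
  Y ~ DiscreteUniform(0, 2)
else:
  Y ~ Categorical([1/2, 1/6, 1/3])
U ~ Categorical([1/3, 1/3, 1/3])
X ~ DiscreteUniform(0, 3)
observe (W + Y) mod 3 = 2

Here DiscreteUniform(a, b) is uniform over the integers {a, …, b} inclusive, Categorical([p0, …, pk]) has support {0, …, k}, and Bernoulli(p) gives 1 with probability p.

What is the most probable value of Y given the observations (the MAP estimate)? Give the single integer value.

argmax_v P(Y = v | obs) = 1

Enumerate traces; 96 have nonzero weight after conditioning:
  (Z=0, W=0, Y=2, U=0, X=0) weight 1/288
  (Z=0, W=0, Y=2, U=0, X=1) weight 1/288
  (Z=0, W=0, Y=2, U=0, X=2) weight 1/288
  (Z=0, W=0, Y=2, U=0, X=3) weight 1/288
  (Z=0, W=0, Y=2, U=1, X=0) weight 1/288
  (Z=0, W=0, Y=2, U=1, X=1) weight 1/288
  (Z=0, W=0, Y=2, U=1, X=2) weight 1/288
  (Z=0, W=0, Y=2, U=1, X=3) weight 1/288
  (Z=0, W=1, Y=1, U=0, X=0) weight 1/288
  … 87 more
Group by Y:
  weight(Y=1) = 13/96
  weight(Y=2) = 5/48
Total weight = 13/96 + 5/48 = 23/96
P(Y=1 | obs) = 13/96 / 23/96 = 13/23
P(Y=2 | obs) = 5/48 / 23/96 = 10/23
argmax = 1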